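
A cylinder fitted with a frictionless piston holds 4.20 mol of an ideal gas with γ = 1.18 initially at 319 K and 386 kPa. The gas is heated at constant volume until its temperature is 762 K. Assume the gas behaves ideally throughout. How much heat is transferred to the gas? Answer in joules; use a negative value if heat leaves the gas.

V₁ = nRT₁/P₁ = 4.20×8.314×319/386 = 28.9 L.
Isochoric: V stays 28.9 L; P/T = const ⇒ T₂ = 762 K, P₂ = 922 kPa.
W = 0 (no volume change).
ΔU = nCvΔT = 4.20×46.2×(762−319) = 85900 J.
Q = ΔU = 85900 J.

85900 J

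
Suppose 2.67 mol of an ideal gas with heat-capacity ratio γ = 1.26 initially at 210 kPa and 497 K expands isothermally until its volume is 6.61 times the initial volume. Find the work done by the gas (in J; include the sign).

20800 J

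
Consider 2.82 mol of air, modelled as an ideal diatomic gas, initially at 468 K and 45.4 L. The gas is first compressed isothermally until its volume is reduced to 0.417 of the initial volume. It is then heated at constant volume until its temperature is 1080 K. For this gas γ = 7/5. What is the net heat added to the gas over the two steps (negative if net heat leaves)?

P₁ = nRT₁/V₁ = 2.82×8.314×468/45.4 = 242 kPa.
Step 1 — Isothermal: T stays 468 K; PV = const ⇒ V₂ = 18.9 L, P₂ = 580 kPa.
ΔU = 0 (ideal gas, T constant).
W = nRT ln(V₂/V₁) = 2.82×8.314×468×ln(0.417) = -9600 J.
Q = ΔU + W = -9600 J.
State after step 1: P = 580 kPa, V = 18.9 L, T = 468 K.
Step 2 — Isochoric: V stays 18.9 L; P/T = const ⇒ T₂ = 1080 K, P₂ = 1340 kPa.
W = 0 (no volume change).
ΔU = nCvΔT = 2.82×20.8×(1080−468) = 35900 J.
Q = ΔU = 35900 J.
Net over both steps: W = -9600 J, Q = 26300 J, ΔU = 35900 J.

26300 J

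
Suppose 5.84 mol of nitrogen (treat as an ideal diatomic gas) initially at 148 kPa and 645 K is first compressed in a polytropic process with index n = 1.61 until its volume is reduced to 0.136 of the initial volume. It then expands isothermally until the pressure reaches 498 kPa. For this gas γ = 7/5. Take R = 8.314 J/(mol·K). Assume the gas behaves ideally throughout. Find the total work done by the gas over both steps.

89300 J

V₁ = nRT₁/P₁ = 5.84×8.314×645/148 = 212 L.
Step 1 — Polytropic n=1.61: T₂ = T₁(V₁/V₂)^(n−1) = 645×(7.35)^0.61 = 2180 K; P₂ = P₁(V₁/V₂)^n = 3680 kPa.
W = (P₁V₁−P₂V₂)/(n−1) = (148×212−3680×28.8)/0.61 = -122000 J.
ΔU = nCvΔT = 5.84×20.8×(2180−645) = 186000 J.
Q = ΔU + W = 64100 J.
State after step 1: P = 3680 kPa, V = 28.8 L, T = 2180 K.
Step 2 — Isothermal: T stays 2180 K; PV = const ⇒ V₂ = 212 L, P₂ = 498 kPa.
ΔU = 0 (ideal gas, T constant).
W = nRT ln(V₂/V₁) = 5.84×8.314×2180×ln(7.38) = 211000 J.
Q = ΔU + W = 211000 J.
Net over both steps: W = 89300 J, Q = 275000 J, ΔU = 186000 J.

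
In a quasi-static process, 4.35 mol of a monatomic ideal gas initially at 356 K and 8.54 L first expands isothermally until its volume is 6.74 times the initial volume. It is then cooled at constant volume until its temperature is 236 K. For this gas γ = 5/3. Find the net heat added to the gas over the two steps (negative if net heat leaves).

18100 J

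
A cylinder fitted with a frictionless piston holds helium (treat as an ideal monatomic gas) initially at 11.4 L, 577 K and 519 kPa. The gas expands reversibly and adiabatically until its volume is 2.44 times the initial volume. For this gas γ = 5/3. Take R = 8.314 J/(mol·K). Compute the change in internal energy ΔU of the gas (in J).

n = P₁V₁/(RT₁) = 519×11.4/(8.314×577) = 1.23 mol.
Adiabatic: TV^(γ−1) = const ⇒ T₂ = 577×(0.410)^0.667 = 318 K; PV^γ = const ⇒ P₂ = 117 kPa.
For an ideal gas ΔU = nCvΔT with Cv = (3/2)R = 12.5 J/(mol·K).
ΔU = 1.23×12.5×(318−577) = -3980 J.

-3980 J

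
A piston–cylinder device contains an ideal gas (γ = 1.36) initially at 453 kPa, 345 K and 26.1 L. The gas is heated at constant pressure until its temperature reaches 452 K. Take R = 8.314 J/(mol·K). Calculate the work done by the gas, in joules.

3670 J

n = P₁V₁/(RT₁) = 453×26.1/(8.314×345) = 4.12 mol.
Isobaric: P stays 453 kPa; V/T = const ⇒ T₂ = 452 K, V₂ = 34.2 L.
W = PΔV = 453×(34.2−26.1) kPa·L = 3670 J.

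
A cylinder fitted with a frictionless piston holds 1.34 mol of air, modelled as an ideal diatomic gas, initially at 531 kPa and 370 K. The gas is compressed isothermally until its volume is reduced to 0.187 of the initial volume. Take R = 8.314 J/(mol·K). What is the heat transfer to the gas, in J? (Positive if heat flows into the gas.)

V₁ = nRT₁/P₁ = 1.34×8.314×370/531 = 7.76 L.
Isothermal: T stays 370 K; PV = const ⇒ V₂ = 1.45 L, P₂ = 2840 kPa.
ΔU = 0 (ideal gas, T constant).
W = nRT ln(V₂/V₁) = 1.34×8.314×370×ln(0.187) = -6910 J.
Q = ΔU + W = -6910 J.

-6910 J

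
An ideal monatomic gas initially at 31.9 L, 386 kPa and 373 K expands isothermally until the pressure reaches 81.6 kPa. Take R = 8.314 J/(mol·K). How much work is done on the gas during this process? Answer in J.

n = P₁V₁/(RT₁) = 386×31.9/(8.314×373) = 3.97 mol.
Isothermal: T stays 373 K; PV = const ⇒ V₂ = 151 L, P₂ = 81.6 kPa.
W = nRT ln(V₂/V₁) = 3.97×8.314×373×ln(4.73) = 19100 J.
Work done on the gas = −W_by = -19100 J.

-19100 J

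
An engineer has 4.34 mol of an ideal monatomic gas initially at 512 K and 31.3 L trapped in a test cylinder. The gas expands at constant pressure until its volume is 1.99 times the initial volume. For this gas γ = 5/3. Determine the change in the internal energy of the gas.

P₁ = nRT₁/V₁ = 4.34×8.314×512/31.3 = 590 kPa.
Isobaric: P stays 590 kPa; V/T = const ⇒ T₂ = 1020 K, V₂ = 62.3 L.
For an ideal gas ΔU = nCvΔT with Cv = (3/2)R = 12.5 J/(mol·K).
ΔU = 4.34×12.5×(1020−512) = 27400 J.

27400 J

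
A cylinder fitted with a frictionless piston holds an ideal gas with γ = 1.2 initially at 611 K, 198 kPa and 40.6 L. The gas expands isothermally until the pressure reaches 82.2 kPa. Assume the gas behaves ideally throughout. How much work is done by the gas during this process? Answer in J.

n = P₁V₁/(RT₁) = 198×40.6/(8.314×611) = 1.58 mol.
Isothermal: T stays 611 K; PV = const ⇒ V₂ = 97.8 L, P₂ = 82.2 kPa.
W = nRT ln(V₂/V₁) = 1.58×8.314×611×ln(2.41) = 7070 J.

7070 J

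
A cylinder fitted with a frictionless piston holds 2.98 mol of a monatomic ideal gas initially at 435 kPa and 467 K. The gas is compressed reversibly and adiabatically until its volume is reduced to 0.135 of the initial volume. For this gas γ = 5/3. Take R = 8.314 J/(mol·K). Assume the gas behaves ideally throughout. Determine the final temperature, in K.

1770 K

V₁ = nRT₁/P₁ = 2.98×8.314×467/435 = 26.6 L.
Adiabatic: TV^(γ−1) = const ⇒ T₂ = 467×(7.41)^0.667 = 1770 K; PV^γ = const ⇒ P₂ = 12200 kPa.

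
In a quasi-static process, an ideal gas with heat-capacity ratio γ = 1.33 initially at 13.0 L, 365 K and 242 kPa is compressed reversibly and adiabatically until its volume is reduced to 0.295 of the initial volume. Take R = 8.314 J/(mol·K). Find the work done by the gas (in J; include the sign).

-4730 J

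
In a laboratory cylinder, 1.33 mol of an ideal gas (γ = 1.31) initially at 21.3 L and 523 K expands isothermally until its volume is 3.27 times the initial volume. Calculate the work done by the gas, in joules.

6850 J

P₁ = nRT₁/V₁ = 1.33×8.314×523/21.3 = 272 kPa.
Isothermal: T stays 523 K; PV = const ⇒ V₂ = 69.7 L, P₂ = 83.0 kPa.
W = nRT ln(V₂/V₁) = 1.33×8.314×523×ln(3.27) = 6850 J.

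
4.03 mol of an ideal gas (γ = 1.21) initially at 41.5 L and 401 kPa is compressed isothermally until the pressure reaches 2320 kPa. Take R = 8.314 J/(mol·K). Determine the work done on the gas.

T₁ = P₁V₁/(nR) = 401×41.5/(4.03×8.314) = 497 K.
Isothermal: T stays 497 K; PV = const ⇒ V₂ = 7.17 L, P₂ = 2320 kPa.
W = nRT ln(V₂/V₁) = 4.03×8.314×497×ln(0.173) = -29200 J.
Work done on the gas = −W_by = 29200 J.

29200 J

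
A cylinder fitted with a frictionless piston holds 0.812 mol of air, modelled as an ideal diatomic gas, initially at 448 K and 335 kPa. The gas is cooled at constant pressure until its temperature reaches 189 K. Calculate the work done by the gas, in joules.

V₁ = nRT₁/P₁ = 0.812×8.314×448/335 = 9.03 L.
Isobaric: P stays 335 kPa; V/T = const ⇒ T₂ = 189 K, V₂ = 3.81 L.
W = PΔV = 335×(3.81−9.03) kPa·L = -1750 J.

-1750 J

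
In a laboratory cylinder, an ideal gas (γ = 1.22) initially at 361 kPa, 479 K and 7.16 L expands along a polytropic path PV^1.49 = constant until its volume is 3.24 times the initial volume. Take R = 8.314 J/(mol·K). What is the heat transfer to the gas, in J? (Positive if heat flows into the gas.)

n = P₁V₁/(RT₁) = 361×7.16/(8.314×479) = 0.649 mol.
Polytropic n=1.49: T₂ = T₁(V₁/V₂)^(n−1) = 479×(0.309)^0.49 = 269 K; P₂ = P₁(V₁/V₂)^n = 62.6 kPa.
W = (P₁V₁−P₂V₂)/(n−1) = (361×7.16−62.6×23.2)/0.49 = 2310 J.
ΔU = nCvΔT = 0.649×37.8×(269−479) = -5140 J.
Q = ΔU + W = -2830 J.

-2830 J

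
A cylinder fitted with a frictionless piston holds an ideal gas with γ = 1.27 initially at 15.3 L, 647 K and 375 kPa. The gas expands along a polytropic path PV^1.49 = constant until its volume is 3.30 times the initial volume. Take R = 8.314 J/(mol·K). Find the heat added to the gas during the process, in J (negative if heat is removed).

n = P₁V₁/(RT₁) = 375×15.3/(8.314×647) = 1.07 mol.
Polytropic n=1.49: T₂ = T₁(V₁/V₂)^(n−1) = 647×(0.303)^0.49 = 360 K; P₂ = P₁(V₁/V₂)^n = 63.3 kPa.
W = (P₁V₁−P₂V₂)/(n−1) = (375×15.3−63.3×50.5)/0.49 = 5190 J.
ΔU = nCvΔT = 1.07×30.8×(360−647) = -9410 J.
Q = ΔU + W = -4230 J.

-4230 J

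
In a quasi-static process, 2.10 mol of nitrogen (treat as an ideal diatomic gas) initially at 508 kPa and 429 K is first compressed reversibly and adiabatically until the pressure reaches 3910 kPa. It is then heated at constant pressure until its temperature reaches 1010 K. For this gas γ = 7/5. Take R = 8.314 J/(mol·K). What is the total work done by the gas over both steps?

V₁ = nRT₁/P₁ = 2.10×8.314×429/508 = 14.7 L.
Step 1 — Adiabatic: T₂/T₁ = (P₂/P₁)^((γ−1)/γ) ⇒ T₂ = 429×(7.70)^0.286 = 769 K; V₂ = 3.43 L.
ΔU = nCvΔT = 2.10×20.8×(769−429) = 14800 J.
Q = 0 for an adiabatic process, so W = −ΔU = -14800 J.
State after step 1: P = 3910 kPa, V = 3.43 L, T = 769 K.
Step 2 — Isobaric: P stays 3910 kPa; V/T = const ⇒ T₂ = 1010 K, V₂ = 4.51 L.
W = PΔV = 3910×(4.51−3.43) kPa·L = 4220 J.
ΔU = nCvΔT = 2.10×20.8×(1010−769) = 10500 J.
Q = ΔU + W = nCpΔT = 14800 J.
Net over both steps: W = -10600 J, Q = 14800 J, ΔU = 25400 J.

-10600 J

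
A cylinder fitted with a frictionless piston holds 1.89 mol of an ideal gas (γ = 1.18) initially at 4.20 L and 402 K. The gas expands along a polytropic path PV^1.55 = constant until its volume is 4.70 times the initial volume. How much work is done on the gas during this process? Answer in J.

-6580 J

P₁ = nRT₁/V₁ = 1.89×8.314×402/4.20 = 1500 kPa.
Polytropic n=1.55: T₂ = T₁(V₁/V₂)^(n−1) = 402×(0.213)^0.55 = 172 K; P₂ = P₁(V₁/V₂)^n = 137 kPa.
W = (P₁V₁−P₂V₂)/(n−1) = (1500×4.20−137×19.7)/0.55 = 6580 J.
Work done on the gas = −W_by = -6580 J.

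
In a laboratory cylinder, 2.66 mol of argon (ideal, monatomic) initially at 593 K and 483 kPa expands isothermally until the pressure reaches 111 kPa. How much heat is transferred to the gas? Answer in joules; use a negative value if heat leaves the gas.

19300 J

V₁ = nRT₁/P₁ = 2.66×8.314×593/483 = 27.2 L.
Isothermal: T stays 593 K; PV = const ⇒ V₂ = 118 L, P₂ = 111 kPa.
ΔU = 0 (ideal gas, T constant).
W = nRT ln(V₂/V₁) = 2.66×8.314×593×ln(4.35) = 19300 J.
Q = ΔU + W = 19300 J.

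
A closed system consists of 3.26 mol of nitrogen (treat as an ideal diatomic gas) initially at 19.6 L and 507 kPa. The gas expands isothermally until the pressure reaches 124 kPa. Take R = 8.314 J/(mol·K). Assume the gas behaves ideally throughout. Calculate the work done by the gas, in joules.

T₁ = P₁V₁/(nR) = 507×19.6/(3.26×8.314) = 367 K.
Isothermal: T stays 367 K; PV = const ⇒ V₂ = 80.1 L, P₂ = 124 kPa.
W = nRT ln(V₂/V₁) = 3.26×8.314×367×ln(4.09) = 14000 J.

14000 J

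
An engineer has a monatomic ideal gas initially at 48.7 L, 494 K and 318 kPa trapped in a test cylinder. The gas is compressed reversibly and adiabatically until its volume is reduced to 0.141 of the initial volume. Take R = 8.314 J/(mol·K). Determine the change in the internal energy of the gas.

n = P₁V₁/(RT₁) = 318×48.7/(8.314×494) = 3.77 mol.
Adiabatic: TV^(γ−1) = const ⇒ T₂ = 494×(7.09)^0.667 = 1820 K; PV^γ = const ⇒ P₂ = 8330 kPa.
For an ideal gas ΔU = nCvΔT with Cv = (3/2)R = 12.5 J/(mol·K).
ΔU = 3.77×12.5×(1820−494) = 62500 J.

62500 J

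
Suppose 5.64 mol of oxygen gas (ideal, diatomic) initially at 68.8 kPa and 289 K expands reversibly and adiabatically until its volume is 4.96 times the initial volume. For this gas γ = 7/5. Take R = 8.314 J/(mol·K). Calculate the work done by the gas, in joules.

16000 J

V₁ = nRT₁/P₁ = 5.64×8.314×289/68.8 = 197 L.
Adiabatic: TV^(γ−1) = const ⇒ T₂ = 289×(0.202)^0.400 = 152 K; PV^γ = const ⇒ P₂ = 7.31 kPa.
ΔU = nCvΔT = 5.64×20.8×(152−289) = -16000 J.
Q = 0 for an adiabatic process, so W = −ΔU = 16000 J.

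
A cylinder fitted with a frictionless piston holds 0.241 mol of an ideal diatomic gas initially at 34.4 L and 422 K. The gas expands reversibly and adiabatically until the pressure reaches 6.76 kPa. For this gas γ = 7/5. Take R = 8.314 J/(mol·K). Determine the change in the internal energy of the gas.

-652 J

P₁ = nRT₁/V₁ = 0.241×8.314×422/34.4 = 24.6 kPa.
Adiabatic: T₂/T₁ = (P₂/P₁)^((γ−1)/γ) ⇒ T₂ = 422×(0.275)^0.286 = 292 K; V₂ = 86.5 L.
For an ideal gas ΔU = nCvΔT with Cv = (5/2)R = 20.8 J/(mol·K).
ΔU = 0.241×20.8×(292−422) = -652 J.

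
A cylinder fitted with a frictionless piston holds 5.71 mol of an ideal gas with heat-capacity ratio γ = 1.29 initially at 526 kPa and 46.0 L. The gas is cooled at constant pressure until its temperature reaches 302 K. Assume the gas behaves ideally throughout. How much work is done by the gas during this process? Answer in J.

-9860 J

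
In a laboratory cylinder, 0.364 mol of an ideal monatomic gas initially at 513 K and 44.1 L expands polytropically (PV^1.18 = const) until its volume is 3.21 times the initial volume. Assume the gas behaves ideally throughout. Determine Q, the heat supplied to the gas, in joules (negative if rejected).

1190 J

P₁ = nRT₁/V₁ = 0.364×8.314×513/44.1 = 35.2 kPa.
Polytropic n=1.18: T₂ = T₁(V₁/V₂)^(n−1) = 513×(0.312)^0.18 = 416 K; P₂ = P₁(V₁/V₂)^n = 8.89 kPa.
W = (P₁V₁−P₂V₂)/(n−1) = (35.2×44.1−8.89×142)/0.18 = 1630 J.
ΔU = nCvΔT = 0.364×12.5×(416−513) = -441 J.
Q = ΔU + W = 1190 J.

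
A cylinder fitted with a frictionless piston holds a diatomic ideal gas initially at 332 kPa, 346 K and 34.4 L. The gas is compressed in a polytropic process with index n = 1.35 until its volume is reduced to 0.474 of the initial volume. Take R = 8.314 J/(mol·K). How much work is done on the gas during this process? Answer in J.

n = P₁V₁/(RT₁) = 332×34.4/(8.314×346) = 3.97 mol.
Polytropic n=1.35: T₂ = T₁(V₁/V₂)^(n−1) = 346×(2.11)^0.35 = 449 K; P₂ = P₁(V₁/V₂)^n = 910 kPa.
W = (P₁V₁−P₂V₂)/(n−1) = (332×34.4−910×16.3)/0.35 = -9740 J.
Work done on the gas = −W_by = 9740 J.

9740 J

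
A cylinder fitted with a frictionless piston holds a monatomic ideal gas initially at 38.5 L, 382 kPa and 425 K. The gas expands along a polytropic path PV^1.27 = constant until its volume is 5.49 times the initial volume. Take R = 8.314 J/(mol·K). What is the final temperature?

268 K

Polytropic n=1.27: T₂ = T₁(V₁/V₂)^(n−1) = 425×(0.182)^0.27 = 268 K; P₂ = P₁(V₁/V₂)^n = 43.9 kPa.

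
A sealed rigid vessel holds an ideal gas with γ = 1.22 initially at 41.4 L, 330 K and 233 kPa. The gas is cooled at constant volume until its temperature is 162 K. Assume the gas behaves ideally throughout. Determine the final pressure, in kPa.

114 kPa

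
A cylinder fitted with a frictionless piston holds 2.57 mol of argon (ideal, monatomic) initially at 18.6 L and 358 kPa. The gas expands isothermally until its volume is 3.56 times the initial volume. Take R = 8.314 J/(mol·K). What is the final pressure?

101 kPa

T₁ = P₁V₁/(nR) = 358×18.6/(2.57×8.314) = 312 K.
Isothermal: T stays 312 K; PV = const ⇒ V₂ = 66.2 L, P₂ = 101 kPa.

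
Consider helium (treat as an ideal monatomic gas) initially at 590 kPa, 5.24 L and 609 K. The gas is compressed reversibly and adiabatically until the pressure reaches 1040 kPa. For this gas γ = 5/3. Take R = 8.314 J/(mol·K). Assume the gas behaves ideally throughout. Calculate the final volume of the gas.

3.73 L

Adiabatic: T₂/T₁ = (P₂/P₁)^((γ−1)/γ) ⇒ T₂ = 609×(1.76)^0.400 = 764 K; V₂ = 3.73 L.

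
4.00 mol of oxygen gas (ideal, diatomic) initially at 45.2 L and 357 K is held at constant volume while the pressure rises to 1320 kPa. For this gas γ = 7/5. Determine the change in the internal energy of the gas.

119000 J

P₁ = nRT₁/V₁ = 4.00×8.314×357/45.2 = 263 kPa.
Isochoric: V stays 45.2 L; P/T = const ⇒ T₂ = 1790 K, P₂ = 1320 kPa.
For an ideal gas ΔU = nCvΔT with Cv = (5/2)R = 20.8 J/(mol·K).
ΔU = 4.00×20.8×(1790−357) = 119000 J.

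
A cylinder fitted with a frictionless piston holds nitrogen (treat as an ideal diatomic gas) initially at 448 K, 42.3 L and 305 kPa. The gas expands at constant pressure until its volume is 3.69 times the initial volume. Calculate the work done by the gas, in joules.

n = P₁V₁/(RT₁) = 305×42.3/(8.314×448) = 3.46 mol.
Isobaric: P stays 305 kPa; V/T = const ⇒ T₂ = 1650 K, V₂ = 156 L.
W = PΔV = 305×(156−42.3) kPa·L = 34700 J.

34700 J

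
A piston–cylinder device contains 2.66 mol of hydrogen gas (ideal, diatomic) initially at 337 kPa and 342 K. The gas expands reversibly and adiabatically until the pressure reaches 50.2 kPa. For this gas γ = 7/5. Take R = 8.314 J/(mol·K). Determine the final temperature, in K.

199 K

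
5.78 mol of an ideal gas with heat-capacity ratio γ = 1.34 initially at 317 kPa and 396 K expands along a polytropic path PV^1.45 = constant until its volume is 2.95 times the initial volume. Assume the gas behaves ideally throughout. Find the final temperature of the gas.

V₁ = nRT₁/P₁ = 5.78×8.314×396/317 = 60.0 L.
Polytropic n=1.45: T₂ = T₁(V₁/V₂)^(n−1) = 396×(0.339)^0.45 = 243 K; P₂ = P₁(V₁/V₂)^n = 66.0 kPa.

243 K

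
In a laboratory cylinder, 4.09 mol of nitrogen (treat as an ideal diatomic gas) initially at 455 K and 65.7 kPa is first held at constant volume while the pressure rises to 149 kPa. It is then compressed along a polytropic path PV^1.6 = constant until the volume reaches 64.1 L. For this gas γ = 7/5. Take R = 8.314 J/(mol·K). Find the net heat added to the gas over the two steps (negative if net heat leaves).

V₁ = nRT₁/P₁ = 4.09×8.314×455/65.7 = 235 L.
Step 1 — Isochoric: V stays 235 L; P/T = const ⇒ T₂ = 1030 K, P₂ = 149 kPa.
W = 0 (no volume change).
ΔU = nCvΔT = 4.09×20.8×(1030−455) = 49000 J.
Q = ΔU = 49000 J.
State after step 1: P = 149 kPa, V = 235 L, T = 1030 K.
Step 2 — Polytropic n=1.6: T₂ = T₁(V₁/V₂)^(n−1) = 1030×(3.67)^0.60 = 2250 K; P₂ = P₁(V₁/V₂)^n = 1200 kPa.
W = (P₁V₁−P₂V₂)/(n−1) = (149×235−1200×64.1)/0.60 = -69200 J.
ΔU = nCvΔT = 4.09×20.8×(2250−1030) = 104000 J.
Q = ΔU + W = 34600 J.
Net over both steps: W = -69200 J, Q = 83600 J, ΔU = 153000 J.

83600 J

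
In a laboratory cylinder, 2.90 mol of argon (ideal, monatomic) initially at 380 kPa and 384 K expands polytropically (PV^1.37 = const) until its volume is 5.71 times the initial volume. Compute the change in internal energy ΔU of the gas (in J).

V₁ = nRT₁/P₁ = 2.90×8.314×384/380 = 24.4 L.
Polytropic n=1.37: T₂ = T₁(V₁/V₂)^(n−1) = 384×(0.175)^0.37 = 202 K; P₂ = P₁(V₁/V₂)^n = 34.9 kPa.
For an ideal gas ΔU = nCvΔT with Cv = (3/2)R = 12.5 J/(mol·K).
ΔU = 2.90×12.5×(202−384) = -6600 J.

-6600 J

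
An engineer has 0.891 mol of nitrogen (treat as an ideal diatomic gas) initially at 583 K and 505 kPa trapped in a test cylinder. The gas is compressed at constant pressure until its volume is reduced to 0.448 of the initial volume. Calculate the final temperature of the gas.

V₁ = nRT₁/P₁ = 0.891×8.314×583/505 = 8.55 L.
Isobaric: P stays 505 kPa; V/T = const ⇒ T₂ = 261 K, V₂ = 3.83 L.

261 K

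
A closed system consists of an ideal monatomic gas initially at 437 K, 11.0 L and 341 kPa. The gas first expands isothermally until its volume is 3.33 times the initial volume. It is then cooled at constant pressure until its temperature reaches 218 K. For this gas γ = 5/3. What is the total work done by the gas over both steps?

2630 J

n = P₁V₁/(RT₁) = 341×11.0/(8.314×437) = 1.03 mol.
Step 1 — Isothermal: T stays 437 K; PV = const ⇒ V₂ = 36.6 L, P₂ = 102 kPa.
ΔU = 0 (ideal gas, T constant).
W = nRT ln(V₂/V₁) = 1.03×8.314×437×ln(3.33) = 4510 J.
Q = ΔU + W = 4510 J.
State after step 1: P = 102 kPa, V = 36.6 L, T = 437 K.
Step 2 — Isobaric: P stays 102 kPa; V/T = const ⇒ T₂ = 218 K, V₂ = 18.3 L.
W = PΔV = 102×(18.3−36.6) kPa·L = -1880 J.
ΔU = nCvΔT = 1.03×12.5×(218−437) = -2820 J.
Q = ΔU + W = nCpΔT = -4700 J.
Net over both steps: W = 2630 J, Q = -187 J, ΔU = -2820 J.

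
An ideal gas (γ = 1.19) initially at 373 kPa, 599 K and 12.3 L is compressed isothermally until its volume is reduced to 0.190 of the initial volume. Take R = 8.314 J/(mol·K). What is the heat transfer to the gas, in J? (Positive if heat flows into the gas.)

n = P₁V₁/(RT₁) = 373×12.3/(8.314×599) = 0.921 mol.
Isothermal: T stays 599 K; PV = const ⇒ V₂ = 2.34 L, P₂ = 1960 kPa.
ΔU = 0 (ideal gas, T constant).
W = nRT ln(V₂/V₁) = 0.921×8.314×599×ln(0.190) = -7620 J.
Q = ΔU + W = -7620 J.

-7620 J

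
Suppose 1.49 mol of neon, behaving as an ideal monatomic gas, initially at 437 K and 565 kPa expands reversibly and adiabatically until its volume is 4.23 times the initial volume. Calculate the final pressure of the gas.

V₁ = nRT₁/P₁ = 1.49×8.314×437/565 = 9.58 L.
Adiabatic: TV^(γ−1) = const ⇒ T₂ = 437×(0.236)^0.667 = 167 K; PV^γ = const ⇒ P₂ = 51.1 kPa.

51.1 kPa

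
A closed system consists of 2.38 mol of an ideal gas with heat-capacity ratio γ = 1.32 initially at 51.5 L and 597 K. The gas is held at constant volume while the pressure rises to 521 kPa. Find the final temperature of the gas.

P₁ = nRT₁/V₁ = 2.38×8.314×597/51.5 = 229 kPa.
Isochoric: V stays 51.5 L; P/T = const ⇒ T₂ = 1360 K, P₂ = 521 kPa.

1360 K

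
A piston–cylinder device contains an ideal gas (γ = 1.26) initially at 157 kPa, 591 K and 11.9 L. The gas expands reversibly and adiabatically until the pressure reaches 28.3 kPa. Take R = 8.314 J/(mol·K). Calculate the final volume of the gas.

46.4 L

Adiabatic: T₂/T₁ = (P₂/P₁)^((γ−1)/γ) ⇒ T₂ = 591×(0.180)^0.206 = 415 K; V₂ = 46.4 L.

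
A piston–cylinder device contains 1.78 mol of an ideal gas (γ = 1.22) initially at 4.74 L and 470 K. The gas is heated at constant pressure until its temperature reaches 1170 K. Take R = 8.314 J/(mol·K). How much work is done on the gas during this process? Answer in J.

-10400 J

P₁ = nRT₁/V₁ = 1.78×8.314×470/4.74 = 1470 kPa.
Isobaric: P stays 1470 kPa; V/T = const ⇒ T₂ = 1170 K, V₂ = 11.8 L.
W = PΔV = 1470×(11.8−4.74) kPa·L = 10400 J.
Work done on the gas = −W_by = -10400 J.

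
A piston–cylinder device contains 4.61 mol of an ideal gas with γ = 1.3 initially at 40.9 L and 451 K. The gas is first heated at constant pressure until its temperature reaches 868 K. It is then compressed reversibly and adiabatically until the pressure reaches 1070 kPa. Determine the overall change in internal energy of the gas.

79800 J

P₁ = nRT₁/V₁ = 4.61×8.314×451/40.9 = 423 kPa.
Step 1 — Isobaric: P stays 423 kPa; V/T = const ⇒ T₂ = 868 K, V₂ = 78.7 L.
W = PΔV = 423×(78.7−40.9) kPa·L = 16000 J.
ΔU = nCvΔT = 4.61×27.7×(868−451) = 53300 J.
Q = ΔU + W = nCpΔT = 69300 J.
State after step 1: P = 423 kPa, V = 78.7 L, T = 868 K.
Step 2 — Adiabatic: T₂/T₁ = (P₂/P₁)^((γ−1)/γ) ⇒ T₂ = 868×(2.53)^0.231 = 1080 K; V₂ = 38.5 L.
ΔU = nCvΔT = 4.61×27.7×(1080−868) = 26500 J.
Q = 0 for an adiabatic process, so W = −ΔU = -26500 J.
Net over both steps: W = -10500 J, Q = 69300 J, ΔU = 79800 J.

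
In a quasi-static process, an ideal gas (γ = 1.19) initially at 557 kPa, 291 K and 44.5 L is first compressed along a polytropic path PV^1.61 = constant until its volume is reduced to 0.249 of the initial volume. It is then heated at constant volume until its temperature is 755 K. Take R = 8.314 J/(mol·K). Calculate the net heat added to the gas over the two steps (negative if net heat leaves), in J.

n = P₁V₁/(RT₁) = 557×44.5/(8.314×291) = 10.2 mol.
Step 1 — Polytropic n=1.61: T₂ = T₁(V₁/V₂)^(n−1) = 291×(4.02)^0.61 = 680 K; P₂ = P₁(V₁/V₂)^n = 5220 kPa.
W = (P₁V₁−P₂V₂)/(n−1) = (557×44.5−5220×11.1)/0.61 = -54300 J.
ΔU = nCvΔT = 10.2×43.8×(680−291) = 174000 J.
Q = ΔU + W = 120000 J.
State after step 1: P = 5220 kPa, V = 11.1 L, T = 680 K.
Step 2 — Isochoric: V stays 11.1 L; P/T = const ⇒ T₂ = 755 K, P₂ = 5800 kPa.
W = 0 (no volume change).
ΔU = nCvΔT = 10.2×43.8×(755−680) = 33800 J.
Q = ΔU = 33800 J.
Net over both steps: W = -54300 J, Q = 154000 J, ΔU = 208000 J.

154000 J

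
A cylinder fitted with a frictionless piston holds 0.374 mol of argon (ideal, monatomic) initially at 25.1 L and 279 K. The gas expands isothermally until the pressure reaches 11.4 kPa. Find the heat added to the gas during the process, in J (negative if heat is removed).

P₁ = nRT₁/V₁ = 0.374×8.314×279/25.1 = 34.6 kPa.
Isothermal: T stays 279 K; PV = const ⇒ V₂ = 76.1 L, P₂ = 11.4 kPa.
ΔU = 0 (ideal gas, T constant).
W = nRT ln(V₂/V₁) = 0.374×8.314×279×ln(3.03) = 962 J.
Q = ΔU + W = 962 J.

962 J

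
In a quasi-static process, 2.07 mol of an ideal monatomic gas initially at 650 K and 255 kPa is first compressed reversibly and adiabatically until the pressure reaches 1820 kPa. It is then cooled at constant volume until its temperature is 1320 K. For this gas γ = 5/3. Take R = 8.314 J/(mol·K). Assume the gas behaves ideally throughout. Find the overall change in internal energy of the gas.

17300 J

V₁ = nRT₁/P₁ = 2.07×8.314×650/255 = 43.9 L.
Step 1 — Adiabatic: T₂/T₁ = (P₂/P₁)^((γ−1)/γ) ⇒ T₂ = 650×(7.14)^0.400 = 1430 K; V₂ = 13.5 L.
ΔU = nCvΔT = 2.07×12.5×(1430−650) = 20000 J.
Q = 0 for an adiabatic process, so W = −ΔU = -20000 J.
State after step 1: P = 1820 kPa, V = 13.5 L, T = 1430 K.
Step 2 — Isochoric: V stays 13.5 L; P/T = const ⇒ T₂ = 1320 K, P₂ = 1680 kPa.
W = 0 (no volume change).
ΔU = nCvΔT = 2.07×12.5×(1320−1430) = -2750 J.
Q = ΔU = -2750 J.
Net over both steps: W = -20000 J, Q = -2750 J, ΔU = 17300 J.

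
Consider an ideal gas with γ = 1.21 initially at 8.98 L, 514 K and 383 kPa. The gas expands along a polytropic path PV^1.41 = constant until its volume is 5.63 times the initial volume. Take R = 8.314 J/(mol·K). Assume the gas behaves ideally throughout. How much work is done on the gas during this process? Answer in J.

-4260 J

n = P₁V₁/(RT₁) = 383×8.98/(8.314×514) = 0.805 mol.
Polytropic n=1.41: T₂ = T₁(V₁/V₂)^(n−1) = 514×(0.178)^0.41 = 253 K; P₂ = P₁(V₁/V₂)^n = 33.5 kPa.
W = (P₁V₁−P₂V₂)/(n−1) = (383×8.98−33.5×50.6)/0.41 = 4260 J.
Work done on the gas = −W_by = -4260 J.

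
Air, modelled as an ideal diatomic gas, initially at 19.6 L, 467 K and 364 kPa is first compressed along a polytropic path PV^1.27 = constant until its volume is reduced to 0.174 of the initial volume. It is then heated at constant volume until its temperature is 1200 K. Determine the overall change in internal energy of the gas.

n = P₁V₁/(RT₁) = 364×19.6/(8.314×467) = 1.84 mol.
Step 1 — Polytropic n=1.27: T₂ = T₁(V₁/V₂)^(n−1) = 467×(5.75)^0.27 = 749 K; P₂ = P₁(V₁/V₂)^n = 3350 kPa.
W = (P₁V₁−P₂V₂)/(n−1) = (364×19.6−3350×3.41)/0.27 = -15900 J.
ΔU = nCvΔT = 1.84×20.8×(749−467) = 10800 J.
Q = ΔU + W = -5180 J.
State after step 1: P = 3350 kPa, V = 3.41 L, T = 749 K.
Step 2 — Isochoric: V stays 3.41 L; P/T = const ⇒ T₂ = 1200 K, P₂ = 5380 kPa.
W = 0 (no volume change).
ΔU = nCvΔT = 1.84×20.8×(1200−749) = 17200 J.
Q = ΔU = 17200 J.
Net over both steps: W = -15900 J, Q = 12100 J, ΔU = 28000 J.

28000 J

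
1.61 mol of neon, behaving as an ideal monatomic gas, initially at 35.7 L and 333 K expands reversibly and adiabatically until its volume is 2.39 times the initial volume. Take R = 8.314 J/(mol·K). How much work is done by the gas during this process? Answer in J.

2950 J

P₁ = nRT₁/V₁ = 1.61×8.314×333/35.7 = 125 kPa.
Adiabatic: TV^(γ−1) = const ⇒ T₂ = 333×(0.418)^0.667 = 186 K; PV^γ = const ⇒ P₂ = 29.2 kPa.
ΔU = nCvΔT = 1.61×12.5×(186−333) = -2950 J.
Q = 0 for an adiabatic process, so W = −ΔU = 2950 J.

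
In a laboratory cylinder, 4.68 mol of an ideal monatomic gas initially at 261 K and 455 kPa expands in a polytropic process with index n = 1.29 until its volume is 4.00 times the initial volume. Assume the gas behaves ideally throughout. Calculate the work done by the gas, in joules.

V₁ = nRT₁/P₁ = 4.68×8.314×261/455 = 22.3 L.
Polytropic n=1.29: T₂ = T₁(V₁/V₂)^(n−1) = 261×(0.250)^0.29 = 175 K; P₂ = P₁(V₁/V₂)^n = 76.1 kPa.
W = (P₁V₁−P₂V₂)/(n−1) = (455×22.3−76.1×89.3)/0.29 = 11600 J.

11600 J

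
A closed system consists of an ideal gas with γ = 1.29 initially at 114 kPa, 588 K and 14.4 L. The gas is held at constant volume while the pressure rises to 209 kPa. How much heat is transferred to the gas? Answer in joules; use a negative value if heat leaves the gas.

n = P₁V₁/(RT₁) = 114×14.4/(8.314×588) = 0.336 mol.
Isochoric: V stays 14.4 L; P/T = const ⇒ T₂ = 1080 K, P₂ = 209 kPa.
W = 0 (no volume change).
ΔU = nCvΔT = 0.336×28.7×(1080−588) = 4720 J.
Q = ΔU = 4720 J.

4720 J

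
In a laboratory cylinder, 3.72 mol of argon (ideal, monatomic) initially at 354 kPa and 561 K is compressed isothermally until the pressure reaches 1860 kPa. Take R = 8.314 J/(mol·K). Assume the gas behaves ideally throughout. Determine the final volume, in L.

V₁ = nRT₁/P₁ = 3.72×8.314×561/354 = 49.0 L.
Isothermal: T stays 561 K; PV = const ⇒ V₂ = 9.33 L, P₂ = 1860 kPa.

9.33 L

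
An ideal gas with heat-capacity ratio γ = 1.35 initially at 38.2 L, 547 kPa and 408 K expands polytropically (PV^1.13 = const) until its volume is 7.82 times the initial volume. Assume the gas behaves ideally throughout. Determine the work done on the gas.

-37700 J

n = P₁V₁/(RT₁) = 547×38.2/(8.314×408) = 6.16 mol.
Polytropic n=1.13: T₂ = T₁(V₁/V₂)^(n−1) = 408×(0.128)^0.13 = 312 K; P₂ = P₁(V₁/V₂)^n = 53.5 kPa.
W = (P₁V₁−P₂V₂)/(n−1) = (547×38.2−53.5×299)/0.13 = 37700 J.
Work done on the gas = −W_by = -37700 J.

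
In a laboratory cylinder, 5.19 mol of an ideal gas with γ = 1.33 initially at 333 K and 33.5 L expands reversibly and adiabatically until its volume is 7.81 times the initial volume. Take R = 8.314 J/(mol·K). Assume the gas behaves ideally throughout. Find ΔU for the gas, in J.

-21400 J

P₁ = nRT₁/V₁ = 5.19×8.314×333/33.5 = 429 kPa.
Adiabatic: TV^(γ−1) = const ⇒ T₂ = 333×(0.128)^0.330 = 169 K; PV^γ = const ⇒ P₂ = 27.9 kPa.
For an ideal gas ΔU = nCvΔT with Cv = R/(γ−1) = 25.2 J/(mol·K).
ΔU = 5.19×25.2×(169−333) = -21400 J.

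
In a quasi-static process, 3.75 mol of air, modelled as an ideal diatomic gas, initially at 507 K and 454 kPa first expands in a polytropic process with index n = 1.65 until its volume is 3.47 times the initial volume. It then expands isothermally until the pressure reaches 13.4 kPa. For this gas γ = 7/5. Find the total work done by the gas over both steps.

23800 J

V₁ = nRT₁/P₁ = 3.75×8.314×507/454 = 34.8 L.
Step 1 — Polytropic n=1.65: T₂ = T₁(V₁/V₂)^(n−1) = 507×(0.288)^0.65 = 226 K; P₂ = P₁(V₁/V₂)^n = 58.3 kPa.
W = (P₁V₁−P₂V₂)/(n−1) = (454×34.8−58.3×121)/0.65 = 13500 J.
ΔU = nCvΔT = 3.75×20.8×(226−507) = -21900 J.
Q = ΔU + W = -8430 J.
State after step 1: P = 58.3 kPa, V = 121 L, T = 226 K.
Step 2 — Isothermal: T stays 226 K; PV = const ⇒ V₂ = 525 L, P₂ = 13.4 kPa.
ΔU = 0 (ideal gas, T constant).
W = nRT ln(V₂/V₁) = 3.75×8.314×226×ln(4.35) = 10400 J.
Q = ΔU + W = 10400 J.
Net over both steps: W = 23800 J, Q = 1920 J, ΔU = -21900 J.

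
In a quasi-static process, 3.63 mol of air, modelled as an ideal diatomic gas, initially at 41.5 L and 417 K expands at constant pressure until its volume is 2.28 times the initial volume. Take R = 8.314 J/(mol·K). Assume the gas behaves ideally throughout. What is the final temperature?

P₁ = nRT₁/V₁ = 3.63×8.314×417/41.5 = 303 kPa.
Isobaric: P stays 303 kPa; V/T = const ⇒ T₂ = 951 K, V₂ = 94.6 L.

951 K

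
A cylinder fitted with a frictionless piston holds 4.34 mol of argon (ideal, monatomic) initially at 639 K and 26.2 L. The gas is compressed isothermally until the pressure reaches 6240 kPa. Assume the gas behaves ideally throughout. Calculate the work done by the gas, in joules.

P₁ = nRT₁/V₁ = 4.34×8.314×639/26.2 = 880 kPa.
Isothermal: T stays 639 K; PV = const ⇒ V₂ = 3.70 L, P₂ = 6240 kPa.
W = nRT ln(V₂/V₁) = 4.34×8.314×639×ln(0.141) = -45200 J.

-45200 J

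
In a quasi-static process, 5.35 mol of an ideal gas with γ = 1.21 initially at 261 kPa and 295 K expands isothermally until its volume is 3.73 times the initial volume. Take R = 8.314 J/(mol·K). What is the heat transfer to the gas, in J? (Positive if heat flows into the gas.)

V₁ = nRT₁/P₁ = 5.35×8.314×295/261 = 50.3 L.
Isothermal: T stays 295 K; PV = const ⇒ V₂ = 188 L, P₂ = 70.0 kPa.
ΔU = 0 (ideal gas, T constant).
W = nRT ln(V₂/V₁) = 5.35×8.314×295×ln(3.73) = 17300 J.
Q = ΔU + W = 17300 J.

17300 J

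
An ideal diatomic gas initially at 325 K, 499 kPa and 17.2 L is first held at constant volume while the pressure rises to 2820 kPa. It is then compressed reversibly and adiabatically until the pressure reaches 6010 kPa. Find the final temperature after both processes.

2280 K

n = P₁V₁/(RT₁) = 499×17.2/(8.314×325) = 3.18 mol.
Step 1 — Isochoric: V stays 17.2 L; P/T = const ⇒ T₂ = 1840 K, P₂ = 2820 kPa.
W = 0 (no volume change).
ΔU = nCvΔT = 3.18×20.8×(1840−325) = 99800 J.
Q = ΔU = 99800 J.
State after step 1: P = 2820 kPa, V = 17.2 L, T = 1840 K.
Step 2 — Adiabatic: T₂/T₁ = (P₂/P₁)^((γ−1)/γ) ⇒ T₂ = 1840×(2.13)^0.286 = 2280 K; V₂ = 10.0 L.
ΔU = nCvΔT = 3.18×20.8×(2280−1840) = 29300 J.
Q = 0 for an adiabatic process, so W = −ΔU = -29300 J.
Net over both steps: W = -29300 J, Q = 99800 J, ΔU = 129000 J.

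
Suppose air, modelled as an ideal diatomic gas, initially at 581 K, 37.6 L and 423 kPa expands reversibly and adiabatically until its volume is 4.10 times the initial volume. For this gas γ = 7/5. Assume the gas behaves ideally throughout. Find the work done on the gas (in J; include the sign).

-17100 J

n = P₁V₁/(RT₁) = 423×37.6/(8.314×581) = 3.29 mol.
Adiabatic: TV^(γ−1) = const ⇒ T₂ = 581×(0.244)^0.400 = 330 K; PV^γ = const ⇒ P₂ = 58.7 kPa.
ΔU = nCvΔT = 3.29×20.8×(330−581) = -17100 J.
Q = 0 for an adiabatic process, so W = −ΔU = 17100 J.
Work done on the gas = −W_by = -17100 J.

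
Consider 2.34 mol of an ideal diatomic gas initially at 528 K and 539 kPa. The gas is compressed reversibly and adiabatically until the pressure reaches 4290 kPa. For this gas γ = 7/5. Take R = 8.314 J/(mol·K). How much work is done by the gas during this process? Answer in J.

-20800 J

V₁ = nRT₁/P₁ = 2.34×8.314×528/539 = 19.1 L.
Adiabatic: T₂/T₁ = (P₂/P₁)^((γ−1)/γ) ⇒ T₂ = 528×(7.96)^0.286 = 955 K; V₂ = 4.33 L.
ΔU = nCvΔT = 2.34×20.8×(955−528) = 20800 J.
Q = 0 for an adiabatic process, so W = −ΔU = -20800 J.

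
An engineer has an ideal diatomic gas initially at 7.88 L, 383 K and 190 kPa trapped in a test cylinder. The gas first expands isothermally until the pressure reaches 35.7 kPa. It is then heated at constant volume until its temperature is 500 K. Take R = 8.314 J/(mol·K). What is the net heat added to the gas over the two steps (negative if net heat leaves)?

3650 J

n = P₁V₁/(RT₁) = 190×7.88/(8.314×383) = 0.470 mol.
Step 1 — Isothermal: T stays 383 K; PV = const ⇒ V₂ = 41.9 L, P₂ = 35.7 kPa.
ΔU = 0 (ideal gas, T constant).
W = nRT ln(V₂/V₁) = 0.470×8.314×383×ln(5.32) = 2500 J.
Q = ΔU + W = 2500 J.
State after step 1: P = 35.7 kPa, V = 41.9 L, T = 383 K.
Step 2 — Isochoric: V stays 41.9 L; P/T = const ⇒ T₂ = 500 K, P₂ = 46.6 kPa.
W = 0 (no volume change).
ΔU = nCvΔT = 0.470×20.8×(500−383) = 1140 J.
Q = ΔU = 1140 J.
Net over both steps: W = 2500 J, Q = 3650 J, ΔU = 1140 J.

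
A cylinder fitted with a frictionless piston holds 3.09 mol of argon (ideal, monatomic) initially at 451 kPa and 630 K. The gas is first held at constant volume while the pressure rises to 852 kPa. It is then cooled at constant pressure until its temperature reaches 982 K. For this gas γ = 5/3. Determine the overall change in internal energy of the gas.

13600 J

V₁ = nRT₁/P₁ = 3.09×8.314×630/451 = 35.9 L.
Step 1 — Isochoric: V stays 35.9 L; P/T = const ⇒ T₂ = 1190 K, P₂ = 852 kPa.
W = 0 (no volume change).
ΔU = nCvΔT = 3.09×12.5×(1190−630) = 21600 J.
Q = ΔU = 21600 J.
State after step 1: P = 852 kPa, V = 35.9 L, T = 1190 K.
Step 2 — Isobaric: P stays 852 kPa; V/T = const ⇒ T₂ = 982 K, V₂ = 29.6 L.
W = PΔV = 852×(29.6−35.9) kPa·L = -5350 J.
ΔU = nCvΔT = 3.09×12.5×(982−1190) = -8020 J.
Q = ΔU + W = nCpΔT = -13400 J.
Net over both steps: W = -5350 J, Q = 8220 J, ΔU = 13600 J.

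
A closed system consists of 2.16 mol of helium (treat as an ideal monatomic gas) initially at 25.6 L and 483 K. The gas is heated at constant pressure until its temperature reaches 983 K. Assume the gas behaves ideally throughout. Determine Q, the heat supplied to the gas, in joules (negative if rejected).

22400 J

P₁ = nRT₁/V₁ = 2.16×8.314×483/25.6 = 339 kPa.
Isobaric: P stays 339 kPa; V/T = const ⇒ T₂ = 983 K, V₂ = 52.1 L.
W = PΔV = 339×(52.1−25.6) kPa·L = 8980 J.
ΔU = nCvΔT = 2.16×12.5×(983−483) = 13500 J.
Q = ΔU + W = nCpΔT = 22400 J.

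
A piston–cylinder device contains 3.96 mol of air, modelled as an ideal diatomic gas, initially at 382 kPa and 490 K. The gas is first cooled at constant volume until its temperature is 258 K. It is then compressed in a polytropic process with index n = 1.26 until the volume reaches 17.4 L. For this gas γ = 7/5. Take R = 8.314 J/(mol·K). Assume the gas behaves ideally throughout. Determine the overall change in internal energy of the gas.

-13600 J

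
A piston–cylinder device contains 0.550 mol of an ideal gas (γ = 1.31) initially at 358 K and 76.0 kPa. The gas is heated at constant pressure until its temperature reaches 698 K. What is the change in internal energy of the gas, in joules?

V₁ = nRT₁/P₁ = 0.550×8.314×358/76.0 = 21.5 L.
Isobaric: P stays 76.0 kPa; V/T = const ⇒ T₂ = 698 K, V₂ = 42.0 L.
For an ideal gas ΔU = nCvΔT with Cv = R/(γ−1) = 26.8 J/(mol·K).
ΔU = 0.550×26.8×(698−358) = 5020 J.

5020 J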